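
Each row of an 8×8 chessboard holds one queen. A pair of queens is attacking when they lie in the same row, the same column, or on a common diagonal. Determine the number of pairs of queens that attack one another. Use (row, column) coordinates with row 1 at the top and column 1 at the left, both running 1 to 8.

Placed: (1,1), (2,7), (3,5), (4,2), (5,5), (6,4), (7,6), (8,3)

4

Same column: (3,5)–(5,5) (column 5).
Same diagonal: (1,1)–(5,5) (|1−5| = |1−5| = 4); (4,2)–(6,4) (|4−6| = |2−4| = 2); (5,5)–(6,4) (|5−6| = |5−4| = 1).
Total attacking pairs: 4.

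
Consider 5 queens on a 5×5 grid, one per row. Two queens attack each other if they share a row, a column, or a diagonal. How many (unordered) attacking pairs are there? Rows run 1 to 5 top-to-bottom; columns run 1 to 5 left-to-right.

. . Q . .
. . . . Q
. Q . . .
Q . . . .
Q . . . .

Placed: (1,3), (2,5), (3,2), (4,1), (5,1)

Same column: (4,1)–(5,1) (column 1).
Same diagonal: (3,2)–(4,1) (|3−4| = |2−1| = 1).
Total attacking pairs: 2.

2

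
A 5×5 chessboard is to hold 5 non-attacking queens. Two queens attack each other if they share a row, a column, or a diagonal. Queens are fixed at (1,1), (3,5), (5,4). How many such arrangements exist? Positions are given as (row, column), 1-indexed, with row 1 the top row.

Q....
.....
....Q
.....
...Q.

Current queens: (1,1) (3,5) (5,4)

Branch on row 2: col 3 → 1.
Sum: 1 = 1.

1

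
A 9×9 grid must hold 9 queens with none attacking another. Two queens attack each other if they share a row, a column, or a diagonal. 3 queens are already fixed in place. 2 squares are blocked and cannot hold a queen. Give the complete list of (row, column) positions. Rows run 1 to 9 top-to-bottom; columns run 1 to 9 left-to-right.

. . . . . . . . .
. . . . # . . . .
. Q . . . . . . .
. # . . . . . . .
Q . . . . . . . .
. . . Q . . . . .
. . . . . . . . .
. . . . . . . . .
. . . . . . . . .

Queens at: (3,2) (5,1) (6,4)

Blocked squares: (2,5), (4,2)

(1,8) (2,6) (3,2) (4,7) (5,1) (6,4) (7,9) (8,5) (9,3)

Row 1: attacked by (3,2)→{2,4}; (5,1)→{1,5}; (6,4)→{4,9}. Safe: 3, 6, 7, 8. Place at column 8.
Row 2: attacked by (1,8)→{7,8,9}; (3,2)→{1,2,3}; (5,1)→{1,4}; (6,4)→{4,8}. Blocked: 5. Safe: 6. Place at column 6.
Row 4: attacked by (1,8)→{5,8}; (2,6)→{4,6,8}; (3,2)→{1,2,3}; (5,1)→{1,2}; (6,4)→{2,4,6}. Blocked: 2. Safe: 7, 9. Place at column 7.
Row 7: attacked by (1,8)→{2,8}; (2,6)→{1,6}; (3,2)→{2,6}; (4,7)→{4,7}; (5,1)→{1,3}; (6,4)→{3,4,5}. Safe: 9. Place at column 9.
Row 8: attacked by (1,8)→{1,8}; (2,6)→{6}; (3,2)→{2,7}; (4,7)→{3,7}; (5,1)→{1,4}; (6,4)→{2,4,6}; (7,9)→{8,9}. Safe: 5. Place at column 5.
Row 9: attacked by (1,8)→{8}; (2,6)→{6}; (3,2)→{2,8}; (4,7)→{2,7}; (5,1)→{1,5}; (6,4)→{1,4,7}; (7,9)→{7,9}; (8,5)→{4,5,6}. Safe: 3. Place at column 3.
Columns [8, 6, 2, 7, 1, 4, 9, 5, 3], r−c [-7, -4, 1, -3, 4, 2, -2, 3, 6], r+c [9, 8, 5, 11, 6, 10, 16, 13, 12] are all distinct, so no two queens attack.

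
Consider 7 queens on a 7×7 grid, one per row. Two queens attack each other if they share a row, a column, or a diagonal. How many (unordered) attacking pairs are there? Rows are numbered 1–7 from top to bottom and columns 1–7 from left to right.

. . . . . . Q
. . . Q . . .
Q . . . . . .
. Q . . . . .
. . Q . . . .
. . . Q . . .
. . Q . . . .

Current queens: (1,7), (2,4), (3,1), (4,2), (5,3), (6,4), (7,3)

11

Same column: (2,4)–(6,4) (column 4); (5,3)–(7,3) (column 3).
Same diagonal: (1,7)–(5,3) (|1−5| = |7−3| = 4); (2,4)–(4,2) (|2−4| = |4−2| = 2); (3,1)–(4,2) (|3−4| = |1−2| = 1); (3,1)–(5,3) (|3−5| = |1−3| = 2); (3,1)–(6,4) (|3−6| = |1−4| = 3); (4,2)–(5,3) (|4−5| = |2−3| = 1); (4,2)–(6,4) (|4−6| = |2−4| = 2); (5,3)–(6,4) (|5−6| = |3−4| = 1); (6,4)–(7,3) (|6−7| = |4−3| = 1).
Total attacking pairs: 11.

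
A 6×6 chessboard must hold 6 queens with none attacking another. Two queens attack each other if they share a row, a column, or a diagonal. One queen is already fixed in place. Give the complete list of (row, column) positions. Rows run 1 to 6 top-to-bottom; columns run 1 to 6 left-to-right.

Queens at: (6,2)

Row 1: attacked by (6,2)→{2}. Safe: 1, 3, 4, 5, 6. Place at column 5.
Row 2: attacked by (1,5)→{4,5,6}; (6,2)→{2,6}. Safe: 1, 3. Place at column 3.
Row 3: attacked by (1,5)→{3,5}; (2,3)→{2,3,4}; (6,2)→{2,5}. Safe: 1, 6. Place at column 1.
Row 4: attacked by (1,5)→{2,5}; (2,3)→{1,3,5}; (3,1)→{1,2}; (6,2)→{2,4}. Safe: 6. Place at column 6.
Row 5: attacked by (1,5)→{1,5}; (2,3)→{3,6}; (3,1)→{1,3}; (4,6)→{5,6}; (6,2)→{1,2,3}. Safe: 4. Place at column 4.
Columns [5, 3, 1, 6, 4, 2], r−c [-4, -1, 2, -2, 1, 4], r+c [6, 5, 4, 10, 9, 8] are all distinct, so no two queens attack.

(1,5) (2,3) (3,1) (4,6) (5,4) (6,2)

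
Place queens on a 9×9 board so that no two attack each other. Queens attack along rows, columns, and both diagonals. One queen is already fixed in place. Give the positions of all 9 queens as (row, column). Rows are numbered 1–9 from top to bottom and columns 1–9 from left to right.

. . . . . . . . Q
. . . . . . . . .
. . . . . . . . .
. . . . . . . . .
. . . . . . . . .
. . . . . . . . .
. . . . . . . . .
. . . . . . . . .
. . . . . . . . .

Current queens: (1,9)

(1,9) (2,2) (3,6) (4,8) (5,3) (6,1) (7,4) (8,7) (9,5)

Row 2: attacked by (1,9)→{8,9}. Safe: 1, 2, 3, 4, 5, 6, 7. Place at column 2.
Row 3: attacked by (1,9)→{7,9}; (2,2)→{1,2,3}. Safe: 4, 5, 6, 8. Place at column 6.
Row 4: attacked by (1,9)→{6,9}; (2,2)→{2,4}; (3,6)→{5,6,7}. Safe: 1, 3, 8. Place at column 8.
Row 5: attacked by (1,9)→{5,9}; (2,2)→{2,5}; (3,6)→{4,6,8}; (4,8)→{7,8,9}. Safe: 1, 3. Place at column 3.
Row 6: attacked by (1,9)→{4,9}; (2,2)→{2,6}; (3,6)→{3,6,9}; (4,8)→{6,8}; (5,3)→{2,3,4}. Safe: 1, 5, 7. Place at column 1.
Row 7: attacked by (1,9)→{3,9}; (2,2)→{2,7}; (3,6)→{2,6}; (4,8)→{5,8}; (5,3)→{1,3,5}; (6,1)→{1,2}. Safe: 4. Place at column 4.
Row 8: attacked by (1,9)→{2,9}; (2,2)→{2,8}; (3,6)→{1,6}; (4,8)→{4,8}; (5,3)→{3,6}; (6,1)→{1,3}; (7,4)→{3,4,5}. Safe: 7. Place at column 7.
Row 9: attacked by (1,9)→{1,9}; (2,2)→{2,9}; (3,6)→{6}; (4,8)→{3,8}; (5,3)→{3,7}; (6,1)→{1,4}; (7,4)→{2,4,6}; (8,7)→{6,7,8}. Safe: 5. Place at column 5.
Columns [9, 2, 6, 8, 3, 1, 4, 7, 5], r−c [-8, 0, -3, -4, 2, 5, 3, 1, 4], r+c [10, 4, 9, 12, 8, 7, 11, 15, 14] are all distinct, so no two queens attack.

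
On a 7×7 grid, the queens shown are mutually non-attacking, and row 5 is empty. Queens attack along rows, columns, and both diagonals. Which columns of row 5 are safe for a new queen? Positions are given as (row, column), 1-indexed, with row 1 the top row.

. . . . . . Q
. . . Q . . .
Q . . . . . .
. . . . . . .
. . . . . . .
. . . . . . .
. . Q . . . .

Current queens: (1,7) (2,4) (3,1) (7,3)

columns 2, 6

(1,7) attacks row 5 at column 7 and diagonals 3.
(2,4) attacks row 5 at column 4 and diagonals 1, 7.
(3,1) attacks row 5 at column 1 and diagonals 3.
(7,3) attacks row 5 at column 3 and diagonals 1, 5.
Attacked columns: {1, 3, 4, 5, 7}. Safe: {2, 6}.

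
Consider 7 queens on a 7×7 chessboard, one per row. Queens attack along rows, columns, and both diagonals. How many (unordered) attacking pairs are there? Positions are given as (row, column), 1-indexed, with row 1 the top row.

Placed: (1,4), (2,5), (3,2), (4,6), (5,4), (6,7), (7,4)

Same column: (1,4)–(5,4) (column 4); (1,4)–(7,4) (column 4); (5,4)–(7,4) (column 4).
Same diagonal: (1,4)–(2,5) (|1−2| = |4−5| = 1); (1,4)–(3,2) (|1−3| = |4−2| = 2); (3,2)–(5,4) (|3−5| = |2−4| = 2).
Total attacking pairs: 6.

6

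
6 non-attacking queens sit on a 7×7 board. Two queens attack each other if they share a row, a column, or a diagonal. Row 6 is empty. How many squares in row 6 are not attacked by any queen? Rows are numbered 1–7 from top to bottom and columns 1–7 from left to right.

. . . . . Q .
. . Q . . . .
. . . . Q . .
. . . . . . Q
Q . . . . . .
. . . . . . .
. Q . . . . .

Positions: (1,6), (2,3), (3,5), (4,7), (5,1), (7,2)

1

(1,6) attacks row 6 at column 6 and diagonals 1.
(2,3) attacks row 6 at column 3 and diagonals 7.
(3,5) attacks row 6 at column 5 and diagonals 2.
(4,7) attacks row 6 at column 7 and diagonals 5.
(5,1) attacks row 6 at column 1 and diagonals 2.
(7,2) attacks row 6 at column 2 and diagonals 1, 3.
Attacked columns: {1, 2, 3, 5, 6, 7}. Safe: {4}.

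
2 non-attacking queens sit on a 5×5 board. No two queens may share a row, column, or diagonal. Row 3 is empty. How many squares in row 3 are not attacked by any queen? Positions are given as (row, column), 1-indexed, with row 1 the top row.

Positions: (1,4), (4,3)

(1,4) attacks row 3 at column 4 and diagonals 2.
(4,3) attacks row 3 at column 3 and diagonals 2, 4.
Attacked columns: {2, 3, 4}. Safe: {1, 5}.

2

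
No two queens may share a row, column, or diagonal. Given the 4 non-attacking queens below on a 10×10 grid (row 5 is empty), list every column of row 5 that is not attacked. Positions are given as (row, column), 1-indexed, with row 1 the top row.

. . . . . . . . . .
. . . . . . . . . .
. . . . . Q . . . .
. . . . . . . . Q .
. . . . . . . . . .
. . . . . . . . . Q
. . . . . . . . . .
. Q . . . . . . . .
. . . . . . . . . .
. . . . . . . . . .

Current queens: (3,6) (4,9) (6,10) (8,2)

(3,6) attacks row 5 at column 6 and diagonals 4, 8.
(4,9) attacks row 5 at column 9 and diagonals 8, 10.
(6,10) attacks row 5 at column 10 and diagonals 9.
(8,2) attacks row 5 at column 2 and diagonals 5.
Attacked columns: {2, 4, 5, 6, 8, 9, 10}. Safe: {1, 3, 7}.

columns 1, 3, 7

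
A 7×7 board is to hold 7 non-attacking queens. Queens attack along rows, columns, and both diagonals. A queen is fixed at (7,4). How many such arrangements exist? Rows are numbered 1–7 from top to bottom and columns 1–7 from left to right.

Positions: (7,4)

Branch on row 1: col 1 → 1; col 2 → 1; col 3 → 1; col 5 → 1; col 6 → 1; col 7 → 1.
Sum: 1 + 1 + 1 + 1 + 1 + 1 = 6.

6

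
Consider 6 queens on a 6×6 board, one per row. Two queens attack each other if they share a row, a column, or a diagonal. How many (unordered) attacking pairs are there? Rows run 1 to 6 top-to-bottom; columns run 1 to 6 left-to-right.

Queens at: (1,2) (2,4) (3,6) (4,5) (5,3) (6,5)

Same column: (4,5)–(6,5) (column 5).
Same diagonal: (1,2)–(4,5) (|1−4| = |2−5| = 3); (3,6)–(4,5) (|3−4| = |6−5| = 1).
Total attacking pairs: 3.

3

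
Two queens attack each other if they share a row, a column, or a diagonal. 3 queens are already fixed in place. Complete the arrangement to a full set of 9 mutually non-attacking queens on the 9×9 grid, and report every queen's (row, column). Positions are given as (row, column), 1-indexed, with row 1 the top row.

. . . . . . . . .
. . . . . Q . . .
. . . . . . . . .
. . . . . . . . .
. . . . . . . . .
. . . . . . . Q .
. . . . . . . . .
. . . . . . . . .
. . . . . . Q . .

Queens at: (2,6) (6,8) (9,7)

Row 1: attacked by (2,6)→{5,6,7}; (6,8)→{3,8}; (9,7)→{7}. Safe: 1, 2, 4, 9. Place at column 4.
Row 3: attacked by (1,4)→{2,4,6}; (2,6)→{5,6,7}; (6,8)→{5,8}; (9,7)→{1,7}. Safe: 3, 9. Place at column 9.
Row 4: attacked by (1,4)→{1,4,7}; (2,6)→{4,6,8}; (3,9)→{8,9}; (6,8)→{6,8}; (9,7)→{2,7}. Safe: 3, 5. Place at column 3.
Row 5: attacked by (1,4)→{4,8}; (2,6)→{3,6,9}; (3,9)→{7,9}; (4,3)→{2,3,4}; (6,8)→{7,8,9}; (9,7)→{3,7}. Safe: 1, 5. Place at column 1.
Row 7: attacked by (1,4)→{4}; (2,6)→{1,6}; (3,9)→{5,9}; (4,3)→{3,6}; (5,1)→{1,3}; (6,8)→{7,8,9}; (9,7)→{5,7,9}. Safe: 2. Place at column 2.
Row 8: attacked by (1,4)→{4}; (2,6)→{6}; (3,9)→{4,9}; (4,3)→{3,7}; (5,1)→{1,4}; (6,8)→{6,8}; (7,2)→{1,2,3}; (9,7)→{6,7,8}. Safe: 5. Place at column 5.
Columns [4, 6, 9, 3, 1, 8, 2, 5, 7], r−c [-3, -4, -6, 1, 4, -2, 5, 3, 2], r+c [5, 8, 12, 7, 6, 14, 9, 13, 16] are all distinct, so no two queens attack.

(1,4) (2,6) (3,9) (4,3) (5,1) (6,8) (7,2) (8,5) (9,7)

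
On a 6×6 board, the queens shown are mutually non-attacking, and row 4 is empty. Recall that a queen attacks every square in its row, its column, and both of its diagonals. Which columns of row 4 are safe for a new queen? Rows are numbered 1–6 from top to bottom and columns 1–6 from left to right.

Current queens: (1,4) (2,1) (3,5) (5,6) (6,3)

columns 2

(1,4) attacks row 4 at column 4 and diagonals 1.
(2,1) attacks row 4 at column 1 and diagonals 3.
(3,5) attacks row 4 at column 5 and diagonals 4, 6.
(5,6) attacks row 4 at column 6 and diagonals 5.
(6,3) attacks row 4 at column 3 and diagonals 1, 5.
Attacked columns: {1, 3, 4, 5, 6}. Safe: {2}.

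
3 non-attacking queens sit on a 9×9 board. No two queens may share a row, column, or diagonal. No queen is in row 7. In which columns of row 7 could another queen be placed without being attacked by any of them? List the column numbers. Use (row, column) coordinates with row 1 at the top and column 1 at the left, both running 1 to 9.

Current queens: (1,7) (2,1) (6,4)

(1,7) attacks row 7 at column 7 and diagonals 1.
(2,1) attacks row 7 at column 1 and diagonals 6.
(6,4) attacks row 7 at column 4 and diagonals 3, 5.
Attacked columns: {1, 3, 4, 5, 6, 7}. Safe: {2, 8, 9}.

columns 2, 8, 9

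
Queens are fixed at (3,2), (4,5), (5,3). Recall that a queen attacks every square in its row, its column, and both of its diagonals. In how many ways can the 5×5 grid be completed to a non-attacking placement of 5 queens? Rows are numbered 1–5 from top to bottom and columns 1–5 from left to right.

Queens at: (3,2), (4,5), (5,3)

1

Branch on row 1: col 1 → 1.
Sum: 1 = 1.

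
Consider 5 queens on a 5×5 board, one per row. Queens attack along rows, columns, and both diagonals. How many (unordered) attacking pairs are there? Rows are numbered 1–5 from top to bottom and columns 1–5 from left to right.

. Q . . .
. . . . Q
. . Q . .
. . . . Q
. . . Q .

3

Same column: (2,5)–(4,5) (column 5).
Same diagonal: (1,2)–(4,5) (|1−4| = |2−5| = 3); (4,5)–(5,4) (|4−5| = |5−4| = 1).
Total attacking pairs: 3.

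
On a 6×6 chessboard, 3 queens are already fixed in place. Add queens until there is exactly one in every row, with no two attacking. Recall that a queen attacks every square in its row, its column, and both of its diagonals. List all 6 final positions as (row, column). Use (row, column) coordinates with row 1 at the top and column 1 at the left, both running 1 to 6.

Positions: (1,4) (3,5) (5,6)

Row 2: attacked by (1,4)→{3,4,5}; (3,5)→{4,5,6}; (5,6)→{3,6}. Safe: 1, 2. Place at column 1.
Row 4: attacked by (1,4)→{1,4}; (2,1)→{1,3}; (3,5)→{4,5,6}; (5,6)→{5,6}. Safe: 2. Place at column 2.
Row 6: attacked by (1,4)→{4}; (2,1)→{1,5}; (3,5)→{2,5}; (4,2)→{2,4}; (5,6)→{5,6}. Safe: 3. Place at column 3.
Columns [4, 1, 5, 2, 6, 3], r−c [-3, 1, -2, 2, -1, 3], r+c [5, 3, 8, 6, 11, 9] are all distinct, so no two queens attack.

(1,4) (2,1) (3,5) (4,2) (5,6) (6,3)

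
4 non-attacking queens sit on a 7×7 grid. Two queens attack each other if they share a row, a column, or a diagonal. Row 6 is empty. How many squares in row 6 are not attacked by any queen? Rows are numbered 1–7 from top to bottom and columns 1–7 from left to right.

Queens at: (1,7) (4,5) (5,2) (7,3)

1

(1,7) attacks row 6 at column 7 and diagonals 2.
(4,5) attacks row 6 at column 5 and diagonals 3, 7.
(5,2) attacks row 6 at column 2 and diagonals 1, 3.
(7,3) attacks row 6 at column 3 and diagonals 2, 4.
Attacked columns: {1, 2, 3, 4, 5, 7}. Safe: {6}.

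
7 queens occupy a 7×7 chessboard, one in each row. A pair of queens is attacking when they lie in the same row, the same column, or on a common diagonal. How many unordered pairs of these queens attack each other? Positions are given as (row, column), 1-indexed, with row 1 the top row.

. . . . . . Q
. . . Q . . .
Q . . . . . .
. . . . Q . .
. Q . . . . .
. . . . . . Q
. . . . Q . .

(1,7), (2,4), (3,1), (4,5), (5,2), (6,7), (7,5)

Same column: (1,7)–(6,7) (column 7); (4,5)–(7,5) (column 5).
Same diagonal: (3,1)–(7,5) (|3−7| = |1−5| = 4); (4,5)–(6,7) (|4−6| = |5−7| = 2).
Total attacking pairs: 4.

4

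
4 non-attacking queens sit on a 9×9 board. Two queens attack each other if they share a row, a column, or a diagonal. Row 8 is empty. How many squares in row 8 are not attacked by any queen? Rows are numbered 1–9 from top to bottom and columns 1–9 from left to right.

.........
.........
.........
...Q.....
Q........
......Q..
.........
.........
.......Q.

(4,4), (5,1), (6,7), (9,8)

3

(4,4) attacks row 8 at column 4 and diagonals 8.
(5,1) attacks row 8 at column 1 and diagonals 4.
(6,7) attacks row 8 at column 7 and diagonals 5, 9.
(9,8) attacks row 8 at column 8 and diagonals 7, 9.
Attacked columns: {1, 4, 5, 7, 8, 9}. Safe: {2, 3, 6}.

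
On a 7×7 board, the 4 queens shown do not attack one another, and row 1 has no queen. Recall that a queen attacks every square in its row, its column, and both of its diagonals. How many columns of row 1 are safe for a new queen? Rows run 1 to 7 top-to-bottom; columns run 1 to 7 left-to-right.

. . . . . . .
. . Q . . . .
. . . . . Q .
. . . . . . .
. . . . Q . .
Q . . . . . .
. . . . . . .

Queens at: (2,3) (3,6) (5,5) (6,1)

(2,3) attacks row 1 at column 3 and diagonals 2, 4.
(3,6) attacks row 1 at column 6 and diagonals 4.
(5,5) attacks row 1 at column 5 and diagonals 1.
(6,1) attacks row 1 at column 1 and diagonals 6.
Attacked columns: {1, 2, 3, 4, 5, 6}. Safe: {7}.

1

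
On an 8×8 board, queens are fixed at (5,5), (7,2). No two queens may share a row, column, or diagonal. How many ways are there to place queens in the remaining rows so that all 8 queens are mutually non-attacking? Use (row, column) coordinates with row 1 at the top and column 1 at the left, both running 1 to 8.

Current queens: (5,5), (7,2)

2

Branch on row 1: col 3 → 1; col 4 → 0; col 6 → 1; col 7 → 0.
Sum: 1 + 0 + 1 + 0 = 2.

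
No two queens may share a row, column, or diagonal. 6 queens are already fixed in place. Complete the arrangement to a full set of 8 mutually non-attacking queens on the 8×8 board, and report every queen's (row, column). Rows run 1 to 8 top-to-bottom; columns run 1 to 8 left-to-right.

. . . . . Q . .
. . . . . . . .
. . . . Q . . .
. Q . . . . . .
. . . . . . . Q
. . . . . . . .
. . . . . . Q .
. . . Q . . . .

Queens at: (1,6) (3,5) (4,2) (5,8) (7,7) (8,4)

Row 2: attacked by (1,6)→{5,6,7}; (3,5)→{4,5,6}; (4,2)→{2,4}; (5,8)→{5,8}; (7,7)→{2,7}; (8,4)→{4}. Safe: 1, 3. Place at column 1.
Row 6: attacked by (1,6)→{1,6}; (2,1)→{1,5}; (3,5)→{2,5,8}; (4,2)→{2,4}; (5,8)→{7,8}; (7,7)→{6,7,8}; (8,4)→{2,4,6}. Safe: 3. Place at column 3.
Columns [6, 1, 5, 2, 8, 3, 7, 4], r−c [-5, 1, -2, 2, -3, 3, 0, 4], r+c [7, 3, 8, 6, 13, 9, 14, 12] are all distinct, so no two queens attack.

(1,6) (2,1) (3,5) (4,2) (5,8) (6,3) (7,7) (8,4)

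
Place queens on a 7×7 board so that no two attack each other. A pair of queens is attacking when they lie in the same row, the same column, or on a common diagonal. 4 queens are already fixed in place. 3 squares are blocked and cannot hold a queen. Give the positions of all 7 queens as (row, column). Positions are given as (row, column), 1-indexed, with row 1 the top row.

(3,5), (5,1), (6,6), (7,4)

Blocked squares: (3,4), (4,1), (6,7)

Row 1: attacked by (3,5)→{3,5,7}; (5,1)→{1,5}; (6,6)→{1,6}; (7,4)→{4}. Safe: 2. Place at column 2.
Row 2: attacked by (1,2)→{1,2,3}; (3,5)→{4,5,6}; (5,1)→{1,4}; (6,6)→{2,6}; (7,4)→{4}. Safe: 7. Place at column 7.
Row 4: attacked by (1,2)→{2,5}; (2,7)→{5,7}; (3,5)→{4,5,6}; (5,1)→{1,2}; (6,6)→{4,6}; (7,4)→{1,4,7}. Blocked: 1. Safe: 3. Place at column 3.
Columns [2, 7, 5, 3, 1, 6, 4], r−c [-1, -5, -2, 1, 4, 0, 3], r+c [3, 9, 8, 7, 6, 12, 11] are all distinct, so no two queens attack.

(1,2) (2,7) (3,5) (4,3) (5,1) (6,6) (7,4)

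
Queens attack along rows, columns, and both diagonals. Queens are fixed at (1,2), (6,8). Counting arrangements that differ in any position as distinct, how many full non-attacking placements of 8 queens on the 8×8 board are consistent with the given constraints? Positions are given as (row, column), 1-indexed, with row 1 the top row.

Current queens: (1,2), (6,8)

Branch on row 2: col 5 → 2; col 6 → 1; col 7 → 0.
Sum: 2 + 1 + 0 = 3.

3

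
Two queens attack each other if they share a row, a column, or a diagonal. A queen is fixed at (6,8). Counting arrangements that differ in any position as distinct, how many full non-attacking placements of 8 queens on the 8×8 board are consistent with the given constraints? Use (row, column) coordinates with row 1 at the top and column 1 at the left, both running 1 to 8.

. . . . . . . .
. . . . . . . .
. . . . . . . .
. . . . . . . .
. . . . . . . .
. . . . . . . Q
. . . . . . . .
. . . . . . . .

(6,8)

16

Branch on row 1: col 1 → 0; col 2 → 3; col 4 → 4; col 5 → 4; col 6 → 4; col 7 → 1.
Sum: 0 + 3 + 4 + 4 + 4 + 1 = 16.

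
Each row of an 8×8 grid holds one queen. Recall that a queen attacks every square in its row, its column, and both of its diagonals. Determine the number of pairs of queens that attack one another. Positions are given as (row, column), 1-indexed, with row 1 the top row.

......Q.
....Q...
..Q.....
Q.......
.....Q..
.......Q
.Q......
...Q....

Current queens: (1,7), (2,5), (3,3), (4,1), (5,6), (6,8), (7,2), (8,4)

0

All columns are distinct and no two queens satisfy |Δrow| = |Δcol|, so no pair attacks.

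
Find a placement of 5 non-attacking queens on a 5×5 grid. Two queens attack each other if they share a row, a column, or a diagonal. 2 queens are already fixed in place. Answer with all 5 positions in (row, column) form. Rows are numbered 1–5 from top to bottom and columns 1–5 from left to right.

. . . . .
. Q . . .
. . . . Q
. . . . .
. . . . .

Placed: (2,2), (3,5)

(1,4) (2,2) (3,5) (4,3) (5,1)

Row 1: attacked by (2,2)→{1,2,3}; (3,5)→{3,5}. Safe: 4. Place at column 4.
Row 4: attacked by (1,4)→{1,4}; (2,2)→{2,4}; (3,5)→{4,5}. Safe: 3. Place at column 3.
Row 5: attacked by (1,4)→{4}; (2,2)→{2,5}; (3,5)→{3,5}; (4,3)→{2,3,4}. Safe: 1. Place at column 1.
Columns [4, 2, 5, 3, 1], r−c [-3, 0, -2, 1, 4], r+c [5, 4, 8, 7, 6] are all distinct, so no two queens attack.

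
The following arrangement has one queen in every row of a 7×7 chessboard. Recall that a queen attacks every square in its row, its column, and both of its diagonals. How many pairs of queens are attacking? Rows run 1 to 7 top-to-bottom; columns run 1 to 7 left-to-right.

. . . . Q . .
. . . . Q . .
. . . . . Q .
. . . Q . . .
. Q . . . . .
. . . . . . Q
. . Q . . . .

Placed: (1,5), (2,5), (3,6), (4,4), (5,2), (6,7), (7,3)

3

Same column: (1,5)–(2,5) (column 5).
Same diagonal: (2,5)–(3,6) (|2−3| = |5−6| = 1); (2,5)–(5,2) (|2−5| = |5−2| = 3).
Total attacking pairs: 3.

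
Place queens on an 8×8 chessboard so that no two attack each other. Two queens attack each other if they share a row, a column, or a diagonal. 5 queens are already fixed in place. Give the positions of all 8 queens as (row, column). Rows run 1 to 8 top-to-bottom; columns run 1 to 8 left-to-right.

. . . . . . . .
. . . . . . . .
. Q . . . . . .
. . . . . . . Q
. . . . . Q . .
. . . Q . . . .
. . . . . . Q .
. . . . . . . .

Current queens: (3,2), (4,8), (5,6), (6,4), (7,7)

Row 1: attacked by (3,2)→{2,4}; (4,8)→{5,8}; (5,6)→{2,6}; (6,4)→{4}; (7,7)→{1,7}. Safe: 3. Place at column 3.
Row 2: attacked by (1,3)→{2,3,4}; (3,2)→{1,2,3}; (4,8)→{6,8}; (5,6)→{3,6}; (6,4)→{4,8}; (7,7)→{2,7}. Safe: 5. Place at column 5.
Row 8: attacked by (1,3)→{3}; (2,5)→{5}; (3,2)→{2,7}; (4,8)→{4,8}; (5,6)→{3,6}; (6,4)→{2,4,6}; (7,7)→{6,7,8}. Safe: 1. Place at column 1.
Columns [3, 5, 2, 8, 6, 4, 7, 1], r−c [-2, -3, 1, -4, -1, 2, 0, 7], r+c [4, 7, 5, 12, 11, 10, 14, 9] are all distinct, so no two queens attack.

(1,3) (2,5) (3,2) (4,8) (5,6) (6,4) (7,7) (8,1)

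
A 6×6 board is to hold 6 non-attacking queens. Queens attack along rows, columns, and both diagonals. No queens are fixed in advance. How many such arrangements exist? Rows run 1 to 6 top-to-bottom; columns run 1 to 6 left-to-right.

Branch on row 1: col 1 → 0; col 2 → 1; col 3 → 1; col 4 → 1; col 5 → 1; col 6 → 0.
Sum: 0 + 1 + 1 + 1 + 1 + 0 = 4.
(This is the classic 6-queens count.)

4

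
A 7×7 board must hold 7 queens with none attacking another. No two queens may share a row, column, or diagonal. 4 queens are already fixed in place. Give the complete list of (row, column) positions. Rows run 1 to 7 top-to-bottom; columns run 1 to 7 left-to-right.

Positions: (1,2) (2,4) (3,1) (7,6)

Row 4: attacked by (1,2)→{2,5}; (2,4)→{2,4,6}; (3,1)→{1,2}; (7,6)→{3,6}. Safe: 7. Place at column 7.
Row 5: attacked by (1,2)→{2,6}; (2,4)→{1,4,7}; (3,1)→{1,3}; (4,7)→{6,7}; (7,6)→{4,6}. Safe: 5. Place at column 5.
Row 6: attacked by (1,2)→{2,7}; (2,4)→{4}; (3,1)→{1,4}; (4,7)→{5,7}; (5,5)→{4,5,6}; (7,6)→{5,6,7}. Safe: 3. Place at column 3.
Columns [2, 4, 1, 7, 5, 3, 6], r−c [-1, -2, 2, -3, 0, 3, 1], r+c [3, 6, 4, 11, 10, 9, 13] are all distinct, so no two queens attack.

(1,2) (2,4) (3,1) (4,7) (5,5) (6,3) (7,6)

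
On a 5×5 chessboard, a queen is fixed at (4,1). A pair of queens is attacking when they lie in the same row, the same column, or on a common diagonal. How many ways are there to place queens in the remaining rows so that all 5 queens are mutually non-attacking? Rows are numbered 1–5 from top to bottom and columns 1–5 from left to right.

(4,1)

2

Branch on row 1: col 2 → 1; col 3 → 0; col 5 → 1.
Sum: 1 + 0 + 1 = 2.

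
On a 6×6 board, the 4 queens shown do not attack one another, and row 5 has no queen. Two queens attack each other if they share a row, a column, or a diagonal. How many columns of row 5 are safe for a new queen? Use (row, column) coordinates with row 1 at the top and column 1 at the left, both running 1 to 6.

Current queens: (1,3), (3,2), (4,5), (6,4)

1

(1,3) attacks row 5 at column 3.
(3,2) attacks row 5 at column 2 and diagonals 4.
(4,5) attacks row 5 at column 5 and diagonals 4, 6.
(6,4) attacks row 5 at column 4 and diagonals 3, 5.
Attacked columns: {2, 3, 4, 5, 6}. Safe: {1}.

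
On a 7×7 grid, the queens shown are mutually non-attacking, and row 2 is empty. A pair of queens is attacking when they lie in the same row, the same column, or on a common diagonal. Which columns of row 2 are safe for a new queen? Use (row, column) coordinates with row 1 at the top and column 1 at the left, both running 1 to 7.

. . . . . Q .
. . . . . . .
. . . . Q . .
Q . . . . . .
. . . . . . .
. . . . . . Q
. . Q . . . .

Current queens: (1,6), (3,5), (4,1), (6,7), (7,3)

columns 2

(1,6) attacks row 2 at column 6 and diagonals 5, 7.
(3,5) attacks row 2 at column 5 and diagonals 4, 6.
(4,1) attacks row 2 at column 1 and diagonals 3.
(6,7) attacks row 2 at column 7 and diagonals 3.
(7,3) attacks row 2 at column 3.
Attacked columns: {1, 3, 4, 5, 6, 7}. Safe: {2}.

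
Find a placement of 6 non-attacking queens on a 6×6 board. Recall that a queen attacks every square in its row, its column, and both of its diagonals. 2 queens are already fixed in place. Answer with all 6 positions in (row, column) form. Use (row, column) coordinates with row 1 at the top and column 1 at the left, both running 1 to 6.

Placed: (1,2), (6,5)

Row 2: attacked by (1,2)→{1,2,3}; (6,5)→{1,5}. Safe: 4, 6. Place at column 4.
Row 3: attacked by (1,2)→{2,4}; (2,4)→{3,4,5}; (6,5)→{2,5}. Safe: 1, 6. Place at column 6.
Row 4: attacked by (1,2)→{2,5}; (2,4)→{2,4,6}; (3,6)→{5,6}; (6,5)→{3,5}. Safe: 1. Place at column 1.
Row 5: attacked by (1,2)→{2,6}; (2,4)→{1,4}; (3,6)→{4,6}; (4,1)→{1,2}; (6,5)→{4,5,6}. Safe: 3. Place at column 3.
Columns [2, 4, 6, 1, 3, 5], r−c [-1, -2, -3, 3, 2, 1], r+c [3, 6, 9, 5, 8, 11] are all distinct, so no two queens attack.

(1,2) (2,4) (3,6) (4,1) (5,3) (6,5)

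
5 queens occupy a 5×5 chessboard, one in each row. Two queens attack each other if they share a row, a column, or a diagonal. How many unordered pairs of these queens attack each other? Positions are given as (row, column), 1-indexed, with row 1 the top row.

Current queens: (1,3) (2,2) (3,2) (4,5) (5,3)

Same column: (1,3)–(5,3) (column 3); (2,2)–(3,2) (column 2).
Same diagonal: (1,3)–(2,2) (|1−2| = |3−2| = 1).
Total attacking pairs: 3.

3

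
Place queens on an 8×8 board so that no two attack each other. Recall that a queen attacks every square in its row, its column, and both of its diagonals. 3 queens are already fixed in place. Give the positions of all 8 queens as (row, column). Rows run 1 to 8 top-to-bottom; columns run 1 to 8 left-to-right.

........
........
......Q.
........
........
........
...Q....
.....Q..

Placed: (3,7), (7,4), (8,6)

Row 1: attacked by (3,7)→{5,7}; (7,4)→{4}; (8,6)→{6}. Safe: 1, 2, 3, 8. Place at column 3.
Row 2: attacked by (1,3)→{2,3,4}; (3,7)→{6,7,8}; (7,4)→{4}; (8,6)→{6}. Safe: 1, 5. Place at column 1.
Row 4: attacked by (1,3)→{3,6}; (2,1)→{1,3}; (3,7)→{6,7,8}; (7,4)→{1,4,7}; (8,6)→{2,6}. Safe: 5. Place at column 5.
Row 5: attacked by (1,3)→{3,7}; (2,1)→{1,4}; (3,7)→{5,7}; (4,5)→{4,5,6}; (7,4)→{2,4,6}; (8,6)→{3,6}. Safe: 8. Place at column 8.
Row 6: attacked by (1,3)→{3,8}; (2,1)→{1,5}; (3,7)→{4,7}; (4,5)→{3,5,7}; (5,8)→{7,8}; (7,4)→{3,4,5}; (8,6)→{4,6,8}. Safe: 2. Place at column 2.
Columns [3, 1, 7, 5, 8, 2, 4, 6], r−c [-2, 1, -4, -1, -3, 4, 3, 2], r+c [4, 3, 10, 9, 13, 8, 11, 14] are all distinct, so no two queens attack.

(1,3) (2,1) (3,7) (4,5) (5,8) (6,2) (7,4) (8,6)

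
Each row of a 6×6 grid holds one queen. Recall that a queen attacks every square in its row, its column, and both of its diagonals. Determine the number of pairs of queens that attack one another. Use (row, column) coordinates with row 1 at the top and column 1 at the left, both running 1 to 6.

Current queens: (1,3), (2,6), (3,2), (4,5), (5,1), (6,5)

Same column: (4,5)–(6,5) (column 5).
Same diagonal: (3,2)–(6,5) (|3−6| = |2−5| = 3).
Total attacking pairs: 2.

2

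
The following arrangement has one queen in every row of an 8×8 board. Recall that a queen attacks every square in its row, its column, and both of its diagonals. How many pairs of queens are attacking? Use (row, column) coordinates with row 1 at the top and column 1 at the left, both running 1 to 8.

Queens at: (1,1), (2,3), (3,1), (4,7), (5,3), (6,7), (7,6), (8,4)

6

Same column: (1,1)–(3,1) (column 1); (2,3)–(5,3) (column 3); (4,7)–(6,7) (column 7).
Same diagonal: (2,3)–(6,7) (|2−6| = |3−7| = 4); (3,1)–(5,3) (|3−5| = |1−3| = 2); (6,7)–(7,6) (|6−7| = |7−6| = 1).
Total attacking pairs: 6.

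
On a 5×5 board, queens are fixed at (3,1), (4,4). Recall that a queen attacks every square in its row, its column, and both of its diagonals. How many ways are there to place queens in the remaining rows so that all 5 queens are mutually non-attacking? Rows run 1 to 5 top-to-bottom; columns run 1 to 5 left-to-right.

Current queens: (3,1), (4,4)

Branch on row 1: col 2 → 0; col 5 → 1.
Sum: 0 + 1 = 1.

1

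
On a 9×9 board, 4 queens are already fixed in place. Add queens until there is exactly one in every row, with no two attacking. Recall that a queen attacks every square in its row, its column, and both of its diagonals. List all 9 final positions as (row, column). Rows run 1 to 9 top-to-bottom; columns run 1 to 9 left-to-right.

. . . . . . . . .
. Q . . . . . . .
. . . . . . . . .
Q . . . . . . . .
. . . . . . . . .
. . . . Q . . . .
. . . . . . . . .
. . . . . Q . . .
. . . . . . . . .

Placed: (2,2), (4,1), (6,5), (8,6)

(1,7) (2,2) (3,4) (4,1) (5,8) (6,5) (7,9) (8,6) (9,3)

Row 1: attacked by (2,2)→{1,2,3}; (4,1)→{1,4}; (6,5)→{5}; (8,6)→{6}. Safe: 7, 8, 9. Place at column 7.
Row 3: attacked by (1,7)→{5,7,9}; (2,2)→{1,2,3}; (4,1)→{1,2}; (6,5)→{2,5,8}; (8,6)→{1,6}. Safe: 4. Place at column 4.
Row 5: attacked by (1,7)→{3,7}; (2,2)→{2,5}; (3,4)→{2,4,6}; (4,1)→{1,2}; (6,5)→{4,5,6}; (8,6)→{3,6,9}. Safe: 8. Place at column 8.
Row 7: attacked by (1,7)→{1,7}; (2,2)→{2,7}; (3,4)→{4,8}; (4,1)→{1,4}; (5,8)→{6,8}; (6,5)→{4,5,6}; (8,6)→{5,6,7}. Safe: 3, 9. Place at column 9.
Row 9: attacked by (1,7)→{7}; (2,2)→{2,9}; (3,4)→{4}; (4,1)→{1,6}; (5,8)→{4,8}; (6,5)→{2,5,8}; (7,9)→{7,9}; (8,6)→{5,6,7}. Safe: 3. Place at column 3.
Columns [7, 2, 4, 1, 8, 5, 9, 6, 3], r−c [-6, 0, -1, 3, -3, 1, -2, 2, 6], r+c [8, 4, 7, 5, 13, 11, 16, 14, 12] are all distinct, so no two queens attack.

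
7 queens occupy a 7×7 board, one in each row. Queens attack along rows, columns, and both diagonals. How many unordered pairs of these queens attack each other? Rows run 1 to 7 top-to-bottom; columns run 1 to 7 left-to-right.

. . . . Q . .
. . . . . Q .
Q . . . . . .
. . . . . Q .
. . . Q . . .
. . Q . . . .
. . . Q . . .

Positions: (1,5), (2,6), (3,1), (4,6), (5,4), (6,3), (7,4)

5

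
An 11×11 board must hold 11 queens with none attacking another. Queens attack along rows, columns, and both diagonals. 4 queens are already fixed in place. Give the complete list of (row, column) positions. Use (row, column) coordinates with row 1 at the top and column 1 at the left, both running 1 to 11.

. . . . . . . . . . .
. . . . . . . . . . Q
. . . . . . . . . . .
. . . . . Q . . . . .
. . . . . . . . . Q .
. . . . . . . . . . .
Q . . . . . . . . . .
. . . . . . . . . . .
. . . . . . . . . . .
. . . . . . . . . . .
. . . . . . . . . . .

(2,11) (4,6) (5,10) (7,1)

(1,4) (2,11) (3,3) (4,6) (5,10) (6,5) (7,1) (8,9) (9,7) (10,2) (11,8)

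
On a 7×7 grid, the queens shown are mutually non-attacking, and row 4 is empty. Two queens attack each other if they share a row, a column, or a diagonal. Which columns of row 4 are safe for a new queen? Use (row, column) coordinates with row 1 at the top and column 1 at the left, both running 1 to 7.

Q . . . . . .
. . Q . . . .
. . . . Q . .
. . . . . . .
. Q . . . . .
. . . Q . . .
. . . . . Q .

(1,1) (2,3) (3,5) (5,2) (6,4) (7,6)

columns 7

(1,1) attacks row 4 at column 1 and diagonals 4.
(2,3) attacks row 4 at column 3 and diagonals 1, 5.
(3,5) attacks row 4 at column 5 and diagonals 4, 6.
(5,2) attacks row 4 at column 2 and diagonals 1, 3.
(6,4) attacks row 4 at column 4 and diagonals 2, 6.
(7,6) attacks row 4 at column 6 and diagonals 3.
Attacked columns: {1, 2, 3, 4, 5, 6}. Safe: {7}.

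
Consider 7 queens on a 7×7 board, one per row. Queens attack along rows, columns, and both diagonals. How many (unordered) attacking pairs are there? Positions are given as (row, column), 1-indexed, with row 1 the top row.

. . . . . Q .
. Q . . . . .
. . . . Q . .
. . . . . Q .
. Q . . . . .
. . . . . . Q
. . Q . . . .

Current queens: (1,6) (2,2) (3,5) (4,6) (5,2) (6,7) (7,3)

Same column: (1,6)–(4,6) (column 6); (2,2)–(5,2) (column 2).
Same diagonal: (1,6)–(5,2) (|1−5| = |6−2| = 4); (3,5)–(4,6) (|3−4| = |5−6| = 1); (4,6)–(7,3) (|4−7| = |6−3| = 3).
Total attacking pairs: 5.

5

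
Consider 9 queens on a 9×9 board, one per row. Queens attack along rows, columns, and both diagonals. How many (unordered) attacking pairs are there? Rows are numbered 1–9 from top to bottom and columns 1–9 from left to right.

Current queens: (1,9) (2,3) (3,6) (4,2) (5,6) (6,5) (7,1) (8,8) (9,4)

3

Same column: (3,6)–(5,6) (column 6).
Same diagonal: (2,3)–(5,6) (|2−5| = |3−6| = 3); (5,6)–(6,5) (|5−6| = |6−5| = 1).
Total attacking pairs: 3.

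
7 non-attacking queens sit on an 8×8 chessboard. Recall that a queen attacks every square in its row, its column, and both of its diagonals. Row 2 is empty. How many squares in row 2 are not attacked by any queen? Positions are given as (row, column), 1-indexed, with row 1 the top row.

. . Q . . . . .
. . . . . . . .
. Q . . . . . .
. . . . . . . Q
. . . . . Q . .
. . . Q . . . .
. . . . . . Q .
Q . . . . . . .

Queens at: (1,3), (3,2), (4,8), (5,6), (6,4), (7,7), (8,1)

(1,3) attacks row 2 at column 3 and diagonals 2, 4.
(3,2) attacks row 2 at column 2 and diagonals 1, 3.
(4,8) attacks row 2 at column 8 and diagonals 6.
(5,6) attacks row 2 at column 6 and diagonals 3.
(6,4) attacks row 2 at column 4 and diagonals 8.
(7,7) attacks row 2 at column 7 and diagonals 2.
(8,1) attacks row 2 at column 1 and diagonals 7.
Attacked columns: {1, 2, 3, 4, 6, 7, 8}. Safe: {5}.

1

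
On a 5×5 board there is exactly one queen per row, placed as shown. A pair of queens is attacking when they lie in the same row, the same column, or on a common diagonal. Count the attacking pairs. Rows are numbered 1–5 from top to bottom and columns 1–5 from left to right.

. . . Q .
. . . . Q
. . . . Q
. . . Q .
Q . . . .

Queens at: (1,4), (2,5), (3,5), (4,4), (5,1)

Same column: (1,4)–(4,4) (column 4); (2,5)–(3,5) (column 5).
Same diagonal: (1,4)–(2,5) (|1−2| = |4−5| = 1); (3,5)–(4,4) (|3−4| = |5−4| = 1).
Total attacking pairs: 4.

4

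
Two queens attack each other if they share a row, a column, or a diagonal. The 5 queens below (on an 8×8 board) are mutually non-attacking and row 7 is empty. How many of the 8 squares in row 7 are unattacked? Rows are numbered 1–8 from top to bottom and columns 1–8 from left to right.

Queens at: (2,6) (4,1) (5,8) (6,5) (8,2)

1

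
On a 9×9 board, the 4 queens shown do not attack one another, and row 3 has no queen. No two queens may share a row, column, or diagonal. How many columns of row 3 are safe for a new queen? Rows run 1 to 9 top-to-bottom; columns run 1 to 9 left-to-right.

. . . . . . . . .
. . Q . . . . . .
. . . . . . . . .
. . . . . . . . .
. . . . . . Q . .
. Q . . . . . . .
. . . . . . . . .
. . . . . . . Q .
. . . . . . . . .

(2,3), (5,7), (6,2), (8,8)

2

(2,3) attacks row 3 at column 3 and diagonals 2, 4.
(5,7) attacks row 3 at column 7 and diagonals 5, 9.
(6,2) attacks row 3 at column 2 and diagonals 5.
(8,8) attacks row 3 at column 8 and diagonals 3.
Attacked columns: {2, 3, 4, 5, 7, 8, 9}. Safe: {1, 6}.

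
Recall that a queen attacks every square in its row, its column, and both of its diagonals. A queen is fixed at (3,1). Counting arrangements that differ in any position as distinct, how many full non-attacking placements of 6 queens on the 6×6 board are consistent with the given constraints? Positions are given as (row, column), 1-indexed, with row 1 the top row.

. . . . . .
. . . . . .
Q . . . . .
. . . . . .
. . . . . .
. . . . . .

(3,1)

Branch on row 1: col 2 → 0; col 4 → 0; col 5 → 1; col 6 → 0.
Sum: 0 + 0 + 1 + 0 = 1.

1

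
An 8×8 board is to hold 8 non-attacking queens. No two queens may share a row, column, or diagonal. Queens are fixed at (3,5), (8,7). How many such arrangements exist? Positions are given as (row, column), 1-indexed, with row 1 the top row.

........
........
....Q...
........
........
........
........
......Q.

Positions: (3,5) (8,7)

Branch on row 1: col 1 → 0; col 2 → 0; col 4 → 1; col 6 → 1; col 8 → 0.
Sum: 0 + 0 + 1 + 1 + 0 = 2.

2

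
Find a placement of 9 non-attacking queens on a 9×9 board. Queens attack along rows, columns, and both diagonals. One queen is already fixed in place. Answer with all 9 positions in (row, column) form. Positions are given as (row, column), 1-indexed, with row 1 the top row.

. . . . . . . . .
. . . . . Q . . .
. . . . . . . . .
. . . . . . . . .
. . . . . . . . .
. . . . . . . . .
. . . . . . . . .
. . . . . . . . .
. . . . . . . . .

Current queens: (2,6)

(1,3) (2,6) (3,9) (4,7) (5,1) (6,4) (7,2) (8,5) (9,8)

Row 1: attacked by (2,6)→{5,6,7}. Safe: 1, 2, 3, 4, 8, 9. Place at column 3.
Row 3: attacked by (1,3)→{1,3,5}; (2,6)→{5,6,7}. Safe: 2, 4, 8, 9. Place at column 9.
Row 4: attacked by (1,3)→{3,6}; (2,6)→{4,6,8}; (3,9)→{8,9}. Safe: 1, 2, 5, 7. Place at column 7.
Row 5: attacked by (1,3)→{3,7}; (2,6)→{3,6,9}; (3,9)→{7,9}; (4,7)→{6,7,8}. Safe: 1, 2, 4, 5. Place at column 1.
Row 6: attacked by (1,3)→{3,8}; (2,6)→{2,6}; (3,9)→{6,9}; (4,7)→{5,7,9}; (5,1)→{1,2}. Safe: 4. Place at column 4.
Row 7: attacked by (1,3)→{3,9}; (2,6)→{1,6}; (3,9)→{5,9}; (4,7)→{4,7}; (5,1)→{1,3}; (6,4)→{3,4,5}. Safe: 2, 8. Place at column 2.
Row 8: attacked by (1,3)→{3}; (2,6)→{6}; (3,9)→{4,9}; (4,7)→{3,7}; (5,1)→{1,4}; (6,4)→{2,4,6}; (7,2)→{1,2,3}. Safe: 5, 8. Place at column 5.
Row 9: attacked by (1,3)→{3}; (2,6)→{6}; (3,9)→{3,9}; (4,7)→{2,7}; (5,1)→{1,5}; (6,4)→{1,4,7}; (7,2)→{2,4}; (8,5)→{4,5,6}. Safe: 8. Place at column 8.
Columns [3, 6, 9, 7, 1, 4, 2, 5, 8], r−c [-2, -4, -6, -3, 4, 2, 5, 3, 1], r+c [4, 8, 12, 11, 6, 10, 9, 13, 17] are all distinct, so no two queens attack.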